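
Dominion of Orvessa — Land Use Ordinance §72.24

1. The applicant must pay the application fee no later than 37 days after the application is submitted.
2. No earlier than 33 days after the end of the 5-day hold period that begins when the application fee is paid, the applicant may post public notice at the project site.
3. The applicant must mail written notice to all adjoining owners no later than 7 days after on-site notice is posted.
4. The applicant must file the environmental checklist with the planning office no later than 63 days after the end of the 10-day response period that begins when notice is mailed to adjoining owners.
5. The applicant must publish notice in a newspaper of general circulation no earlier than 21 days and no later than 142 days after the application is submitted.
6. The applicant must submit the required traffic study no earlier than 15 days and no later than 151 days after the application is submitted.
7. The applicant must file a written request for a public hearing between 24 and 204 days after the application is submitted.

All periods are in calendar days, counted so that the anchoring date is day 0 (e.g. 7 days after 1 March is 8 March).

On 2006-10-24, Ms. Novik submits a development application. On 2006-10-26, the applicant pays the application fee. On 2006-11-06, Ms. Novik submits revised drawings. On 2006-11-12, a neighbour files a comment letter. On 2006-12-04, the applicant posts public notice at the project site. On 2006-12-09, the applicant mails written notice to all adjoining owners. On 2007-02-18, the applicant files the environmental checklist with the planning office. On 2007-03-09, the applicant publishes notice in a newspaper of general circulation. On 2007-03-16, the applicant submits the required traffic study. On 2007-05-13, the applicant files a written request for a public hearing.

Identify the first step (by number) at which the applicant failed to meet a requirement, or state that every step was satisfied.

Step 1: 37 days after 2006-10-24 (when the application is submitted) is 2006-11-30; done 2006-10-26 — timely.
Step 2: the earliest permitted date is 33 days after 2006-10-31 (end of the 5-day hold period, which began when the application fee is paid on 2006-10-26), i.e. 2006-12-03; done 2006-12-04, after the minimum wait.
Step 3: 7 days after 2006-12-04 (when on-site notice is posted) is 2006-12-11; completed 2006-12-09, before the deadline.
Step 4: 63 days after 2006-12-19 (end of the 10-day response period, which began when notice is mailed to adjoining owners on 2006-12-09) is 2007-02-20; done 2007-02-18 — timely.
Step 5: the window is 21–142 days after 2006-10-24 (when the application is submitted), so 2006-11-14 through 2007-03-15; done 2007-03-09 — within the window.
Step 6: the window is 15–151 days after 2006-10-24 (when the application is submitted), so 2006-11-08 through 2007-03-24; done 2007-03-16, which is between those dates.
Step 7: the window is 24–204 days after 2006-10-24 (when the application is submitted), so 2006-11-17 through 2007-05-16; done 2007-05-13 — within the window.

None — every step was satisfied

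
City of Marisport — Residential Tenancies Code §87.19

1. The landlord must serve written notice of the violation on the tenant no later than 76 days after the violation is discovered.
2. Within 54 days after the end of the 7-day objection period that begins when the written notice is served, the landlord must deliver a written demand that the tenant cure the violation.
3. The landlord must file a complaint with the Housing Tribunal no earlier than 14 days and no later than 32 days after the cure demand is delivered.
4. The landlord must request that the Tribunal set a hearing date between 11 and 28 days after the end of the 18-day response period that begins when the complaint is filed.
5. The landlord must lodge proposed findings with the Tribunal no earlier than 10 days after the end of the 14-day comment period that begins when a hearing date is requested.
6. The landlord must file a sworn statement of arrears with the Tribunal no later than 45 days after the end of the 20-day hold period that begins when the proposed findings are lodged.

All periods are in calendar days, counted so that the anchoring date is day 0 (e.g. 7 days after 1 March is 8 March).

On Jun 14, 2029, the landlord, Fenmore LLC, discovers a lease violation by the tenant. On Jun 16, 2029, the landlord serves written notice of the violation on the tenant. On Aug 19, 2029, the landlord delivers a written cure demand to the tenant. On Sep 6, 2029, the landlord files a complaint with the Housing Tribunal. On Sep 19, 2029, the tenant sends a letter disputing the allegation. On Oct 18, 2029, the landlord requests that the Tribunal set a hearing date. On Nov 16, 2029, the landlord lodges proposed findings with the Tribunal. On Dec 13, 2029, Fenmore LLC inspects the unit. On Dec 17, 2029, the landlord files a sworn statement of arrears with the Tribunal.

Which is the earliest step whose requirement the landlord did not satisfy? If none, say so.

Step 2

Step 1: 76 days after Jun 14, 2029 (when the violation is discovered) is Aug 29, 2029; Jun 16, 2029 is within that limit.
Step 2: 54 days after Jun 23, 2029 (end of the 7-day objection period, which began when the written notice is served on Jun 16, 2029) is Aug 16, 2029; not done until Aug 19, 2029, 3 days after the deadline.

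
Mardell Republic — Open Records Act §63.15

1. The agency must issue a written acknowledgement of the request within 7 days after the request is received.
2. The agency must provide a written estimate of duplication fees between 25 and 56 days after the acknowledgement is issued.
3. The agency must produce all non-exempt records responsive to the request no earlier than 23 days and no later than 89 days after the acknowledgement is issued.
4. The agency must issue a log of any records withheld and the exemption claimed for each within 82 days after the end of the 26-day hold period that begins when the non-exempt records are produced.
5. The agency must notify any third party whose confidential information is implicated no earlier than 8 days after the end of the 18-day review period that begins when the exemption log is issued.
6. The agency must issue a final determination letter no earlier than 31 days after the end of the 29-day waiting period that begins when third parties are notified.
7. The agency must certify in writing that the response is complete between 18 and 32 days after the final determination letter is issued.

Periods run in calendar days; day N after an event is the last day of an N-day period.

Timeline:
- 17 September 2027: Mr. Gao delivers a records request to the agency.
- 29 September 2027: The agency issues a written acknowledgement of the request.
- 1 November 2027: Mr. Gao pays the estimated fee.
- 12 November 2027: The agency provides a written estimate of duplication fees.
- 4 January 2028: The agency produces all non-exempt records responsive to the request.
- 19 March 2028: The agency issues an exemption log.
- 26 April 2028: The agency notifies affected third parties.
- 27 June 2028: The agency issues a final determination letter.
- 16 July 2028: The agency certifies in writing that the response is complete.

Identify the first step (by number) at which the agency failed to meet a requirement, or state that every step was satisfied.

Step 1

(1) due by 17 September 2027 + 7 days = 24 September 2027; not done until 29 September 2027, 5 days after the deadline.
The analysis stops there.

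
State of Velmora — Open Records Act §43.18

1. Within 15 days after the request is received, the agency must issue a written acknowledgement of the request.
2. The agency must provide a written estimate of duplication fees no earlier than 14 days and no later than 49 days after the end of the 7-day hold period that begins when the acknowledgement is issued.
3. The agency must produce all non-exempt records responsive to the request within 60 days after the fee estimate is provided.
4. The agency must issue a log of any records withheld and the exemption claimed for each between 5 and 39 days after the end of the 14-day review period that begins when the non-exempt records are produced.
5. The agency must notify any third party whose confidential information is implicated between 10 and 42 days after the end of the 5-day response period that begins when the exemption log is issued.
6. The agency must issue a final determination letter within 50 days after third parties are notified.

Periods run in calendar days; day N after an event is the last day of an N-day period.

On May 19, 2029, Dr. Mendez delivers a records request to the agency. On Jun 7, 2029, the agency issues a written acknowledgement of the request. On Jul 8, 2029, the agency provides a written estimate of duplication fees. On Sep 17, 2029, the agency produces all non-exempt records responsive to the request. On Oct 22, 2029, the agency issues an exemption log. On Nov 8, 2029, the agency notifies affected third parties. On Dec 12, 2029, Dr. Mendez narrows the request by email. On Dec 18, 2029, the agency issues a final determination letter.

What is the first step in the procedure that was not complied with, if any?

(1) due by May 19, 2029 + 15 days = Jun 3, 2029; done Jun 7, 2029 — 4 days late.

Step 1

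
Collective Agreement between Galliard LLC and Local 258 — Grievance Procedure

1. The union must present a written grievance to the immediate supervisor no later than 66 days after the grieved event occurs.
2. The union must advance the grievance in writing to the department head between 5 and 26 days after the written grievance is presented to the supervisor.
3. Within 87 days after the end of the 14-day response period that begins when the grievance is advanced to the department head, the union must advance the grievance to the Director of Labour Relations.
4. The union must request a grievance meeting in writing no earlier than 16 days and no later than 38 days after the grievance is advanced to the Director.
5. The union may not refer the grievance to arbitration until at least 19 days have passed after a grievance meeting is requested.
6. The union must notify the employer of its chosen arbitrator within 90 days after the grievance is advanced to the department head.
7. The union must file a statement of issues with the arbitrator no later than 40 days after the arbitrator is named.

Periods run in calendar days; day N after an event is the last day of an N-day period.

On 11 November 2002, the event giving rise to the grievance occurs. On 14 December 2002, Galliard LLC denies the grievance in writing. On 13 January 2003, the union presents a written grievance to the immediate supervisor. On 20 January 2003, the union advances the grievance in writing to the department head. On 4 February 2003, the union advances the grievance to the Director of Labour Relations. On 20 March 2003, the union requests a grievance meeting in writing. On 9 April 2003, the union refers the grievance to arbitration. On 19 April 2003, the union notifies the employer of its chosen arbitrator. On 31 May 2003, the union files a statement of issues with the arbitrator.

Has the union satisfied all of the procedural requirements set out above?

No

(1) due by 11 November 2002 + 66 days = 16 January 2003; 13 January 2003 is within that limit.
(2) the permitted window runs from 13 January 2003 + 5 = 18 January 2003 to 13 January 2003 + 26 = 8 February 2003; done 20 January 2003 — within the window.
(3) due by 3 February 2003 + 87 days = 1 May 2003; 4 February 2003 is within that limit.
(4) the permitted window runs from 4 February 2003 + 16 = 20 February 2003 to 4 February 2003 + 38 = 14 March 2003; 20 March 2003 is 6 days past the end of the window.
That is the first point of non-compliance.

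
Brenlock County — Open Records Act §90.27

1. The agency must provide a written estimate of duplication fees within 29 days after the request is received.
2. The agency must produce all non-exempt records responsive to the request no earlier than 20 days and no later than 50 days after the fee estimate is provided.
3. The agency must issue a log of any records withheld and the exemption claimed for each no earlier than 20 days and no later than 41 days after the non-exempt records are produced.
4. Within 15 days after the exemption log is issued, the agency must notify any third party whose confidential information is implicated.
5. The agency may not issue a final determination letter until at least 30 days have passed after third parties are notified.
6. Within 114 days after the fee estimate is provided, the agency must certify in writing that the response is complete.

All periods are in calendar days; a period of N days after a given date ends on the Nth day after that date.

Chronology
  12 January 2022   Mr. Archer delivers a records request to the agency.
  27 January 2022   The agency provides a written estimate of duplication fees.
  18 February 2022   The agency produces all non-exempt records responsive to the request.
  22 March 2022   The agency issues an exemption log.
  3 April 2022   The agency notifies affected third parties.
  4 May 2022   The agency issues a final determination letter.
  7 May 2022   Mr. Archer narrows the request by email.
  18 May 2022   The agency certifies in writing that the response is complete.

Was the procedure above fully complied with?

Yes

(1) due by 12 January 2022 + 29 days = 10 February 2022; done 27 January 2022 — timely.
(2) the permitted window runs from 27 January 2022 + 20 = 16 February 2022 to 27 January 2022 + 50 = 18 March 2022; done 18 February 2022, which is between those dates.
(3) the permitted window runs from 18 February 2022 + 20 = 10 March 2022 to 18 February 2022 + 41 = 31 March 2022; done 22 March 2022, which is between those dates.
(4) due by 22 March 2022 + 15 days = 6 April 2022; completed 3 April 2022, before the deadline.
(5) permitted from 3 April 2022 + 30 days = 3 May 2022 onward; done 4 May 2022, after the minimum wait.
(6) due by 27 January 2022 + 114 days = 21 May 2022; 18 May 2022 is within that limit.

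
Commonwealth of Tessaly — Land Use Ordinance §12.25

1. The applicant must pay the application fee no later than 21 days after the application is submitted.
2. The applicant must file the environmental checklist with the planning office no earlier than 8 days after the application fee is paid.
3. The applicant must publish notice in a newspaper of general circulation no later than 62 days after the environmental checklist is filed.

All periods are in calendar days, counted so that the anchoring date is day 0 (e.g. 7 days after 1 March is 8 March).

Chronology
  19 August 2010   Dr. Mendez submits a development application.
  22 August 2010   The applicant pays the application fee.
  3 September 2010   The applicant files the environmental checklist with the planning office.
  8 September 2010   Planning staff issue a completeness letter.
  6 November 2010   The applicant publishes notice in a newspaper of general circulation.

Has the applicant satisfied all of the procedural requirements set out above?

No

Step 1 — counting 21 days from 19 August 2010 (when the application is submitted) gives a deadline of 9 September 2010; done 22 August 2010 — timely.
Step 2 — must wait 8 days from 22 August 2010 (when the application fee is paid), so not before 30 August 2010; done 3 September 2010, after the minimum wait.
Step 3 — counting 62 days from 3 September 2010 (when the environmental checklist is filed) gives a deadline of 4 November 2010; not done until 6 November 2010, 2 days after the deadline.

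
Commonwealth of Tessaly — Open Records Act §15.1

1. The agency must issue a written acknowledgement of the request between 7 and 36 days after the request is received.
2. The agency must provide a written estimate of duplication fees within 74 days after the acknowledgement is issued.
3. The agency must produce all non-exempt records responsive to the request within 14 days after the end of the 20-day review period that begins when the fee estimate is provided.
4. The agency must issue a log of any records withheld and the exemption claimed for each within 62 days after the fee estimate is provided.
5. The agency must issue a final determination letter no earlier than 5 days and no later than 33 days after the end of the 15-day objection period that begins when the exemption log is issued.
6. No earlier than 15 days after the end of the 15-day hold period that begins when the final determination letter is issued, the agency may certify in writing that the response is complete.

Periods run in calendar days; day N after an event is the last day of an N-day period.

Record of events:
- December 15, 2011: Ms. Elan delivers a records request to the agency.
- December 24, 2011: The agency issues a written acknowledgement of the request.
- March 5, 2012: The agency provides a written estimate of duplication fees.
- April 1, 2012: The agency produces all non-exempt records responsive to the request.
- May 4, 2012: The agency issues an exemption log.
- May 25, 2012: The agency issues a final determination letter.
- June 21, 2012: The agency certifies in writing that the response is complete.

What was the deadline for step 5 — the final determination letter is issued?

The exemption log is issued on May 4, 2012; the 15-day objection period therefore ends May 19, 2012, and step 5 runs from that date. The window is 5–33 days after May 19, 2012; it closes on June 21, 2012.

June 21, 2012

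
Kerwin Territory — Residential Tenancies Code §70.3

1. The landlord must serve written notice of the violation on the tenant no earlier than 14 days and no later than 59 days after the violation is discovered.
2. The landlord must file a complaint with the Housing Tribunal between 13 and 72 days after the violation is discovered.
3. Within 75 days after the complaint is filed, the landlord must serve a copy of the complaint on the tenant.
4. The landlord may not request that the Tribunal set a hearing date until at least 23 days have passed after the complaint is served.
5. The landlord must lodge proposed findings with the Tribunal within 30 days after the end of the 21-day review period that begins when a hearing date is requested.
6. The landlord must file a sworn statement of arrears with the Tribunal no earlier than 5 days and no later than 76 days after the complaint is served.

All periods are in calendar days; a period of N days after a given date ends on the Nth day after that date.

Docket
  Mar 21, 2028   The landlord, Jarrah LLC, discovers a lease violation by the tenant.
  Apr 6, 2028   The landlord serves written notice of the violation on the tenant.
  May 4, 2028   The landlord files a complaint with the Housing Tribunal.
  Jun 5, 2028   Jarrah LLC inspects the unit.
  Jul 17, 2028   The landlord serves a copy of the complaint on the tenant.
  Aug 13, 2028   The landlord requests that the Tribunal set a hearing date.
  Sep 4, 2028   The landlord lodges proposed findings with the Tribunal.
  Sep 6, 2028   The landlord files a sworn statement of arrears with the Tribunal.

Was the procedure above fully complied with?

Yes

Step 1 — 14 and 59 days from Mar 21, 2028 (when the violation is discovered) are Apr 4, 2028 and May 19, 2028 respectively; done Apr 6, 2028, which is between those dates.
Step 2 — 13 and 72 days from Mar 21, 2028 (when the violation is discovered) are Apr 3, 2028 and Jun 1, 2028 respectively; done May 4, 2028 — within the window.
Step 3 — counting 75 days from May 4, 2028 (when the complaint is filed) gives a deadline of Jul 18, 2028; Jul 17, 2028 is within that limit.
Step 4 — must wait 23 days from Jul 17, 2028 (when the complaint is served), so not before Aug 9, 2028; done Aug 13, 2028 — permitted.
Step 5 — counting 30 days from Sep 3, 2028 (end of the 21-day review period, which began when a hearing date is requested on Aug 13, 2028) gives a deadline of Oct 3, 2028; done Sep 4, 2028 — timely.
Step 6 — 5 and 76 days from Jul 17, 2028 (when the complaint is served) are Jul 22, 2028 and Oct 1, 2028 respectively; done Sep 6, 2028, which is between those dates.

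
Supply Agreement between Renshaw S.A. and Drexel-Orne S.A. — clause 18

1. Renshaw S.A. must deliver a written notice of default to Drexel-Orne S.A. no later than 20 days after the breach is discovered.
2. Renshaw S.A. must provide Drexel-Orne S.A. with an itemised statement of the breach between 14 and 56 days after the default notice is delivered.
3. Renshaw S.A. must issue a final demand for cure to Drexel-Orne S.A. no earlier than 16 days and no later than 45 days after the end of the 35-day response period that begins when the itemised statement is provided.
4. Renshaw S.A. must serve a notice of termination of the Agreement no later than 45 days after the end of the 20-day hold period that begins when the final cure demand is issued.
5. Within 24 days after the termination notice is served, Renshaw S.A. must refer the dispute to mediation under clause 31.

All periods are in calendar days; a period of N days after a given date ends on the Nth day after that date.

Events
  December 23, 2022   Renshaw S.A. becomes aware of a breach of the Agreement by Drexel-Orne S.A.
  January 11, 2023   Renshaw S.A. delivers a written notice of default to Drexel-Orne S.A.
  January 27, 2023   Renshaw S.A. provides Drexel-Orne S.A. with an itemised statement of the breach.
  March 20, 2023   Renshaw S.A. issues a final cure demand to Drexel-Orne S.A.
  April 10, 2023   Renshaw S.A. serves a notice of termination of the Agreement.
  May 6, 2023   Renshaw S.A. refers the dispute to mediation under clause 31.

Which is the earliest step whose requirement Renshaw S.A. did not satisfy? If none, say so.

Step 1 — counting 20 days from December 23, 2022 (when the breach is discovered) gives a deadline of January 12, 2023; done January 11, 2023 — timely.
Step 2 — 14 and 56 days from January 11, 2023 (when the default notice is delivered) are January 25, 2023 and March 8, 2023 respectively; done January 27, 2023 — within the window.
Step 3 — 16 and 45 days from March 3, 2023 (end of the 35-day response period, which began when the itemised statement is provided on January 27, 2023) are March 19, 2023 and April 17, 2023 respectively; March 20, 2023 falls inside that range.
Step 4 — counting 45 days from April 9, 2023 (end of the 20-day hold period, which began when the final cure demand is issued on March 20, 2023) gives a deadline of May 24, 2023; completed April 10, 2023, before the deadline.
Step 5 — counting 24 days from April 10, 2023 (when the termination notice is served) gives a deadline of May 4, 2023; not done until May 6, 2023, 2 days after the deadline.

Step 5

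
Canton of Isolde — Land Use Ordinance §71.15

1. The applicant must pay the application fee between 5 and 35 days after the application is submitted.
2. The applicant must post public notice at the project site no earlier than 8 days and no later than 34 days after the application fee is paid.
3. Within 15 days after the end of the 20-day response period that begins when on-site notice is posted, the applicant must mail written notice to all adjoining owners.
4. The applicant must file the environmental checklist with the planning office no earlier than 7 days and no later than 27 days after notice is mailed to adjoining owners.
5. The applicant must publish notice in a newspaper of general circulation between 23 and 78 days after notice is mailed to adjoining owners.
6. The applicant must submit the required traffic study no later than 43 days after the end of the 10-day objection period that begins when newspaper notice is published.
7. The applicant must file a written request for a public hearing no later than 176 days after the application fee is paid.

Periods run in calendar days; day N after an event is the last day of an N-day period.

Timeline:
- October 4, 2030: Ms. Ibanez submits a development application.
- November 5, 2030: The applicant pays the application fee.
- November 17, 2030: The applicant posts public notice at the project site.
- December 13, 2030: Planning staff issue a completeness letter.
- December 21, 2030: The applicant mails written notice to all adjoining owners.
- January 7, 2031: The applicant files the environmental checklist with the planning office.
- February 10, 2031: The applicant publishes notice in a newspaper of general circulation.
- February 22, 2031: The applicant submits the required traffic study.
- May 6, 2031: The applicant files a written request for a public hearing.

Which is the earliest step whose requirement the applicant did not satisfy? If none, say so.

Step 7

Step 1: the window is 5–35 days after October 4, 2030 (when the application is submitted), so October 9, 2030 through November 8, 2030; done November 5, 2030, which is between those dates.
Step 2: the window is 8–34 days after November 5, 2030 (when the application fee is paid), so November 13, 2030 through December 9, 2030; November 17, 2030 falls inside that range.
Step 3: 15 days after December 7, 2030 (end of the 20-day response period, which began when on-site notice is posted on November 17, 2030) is December 22, 2030; December 21, 2030 is within that limit.
Step 4: the window is 7–27 days after December 21, 2030 (when notice is mailed to adjoining owners), so December 28, 2030 through January 17, 2031; January 7, 2031 falls inside that range.
Step 5: the window is 23–78 days after December 21, 2030 (when notice is mailed to adjoining owners), so January 13, 2031 through March 9, 2031; done February 10, 2031 — within the window.
Step 6: 43 days after February 20, 2031 (end of the 10-day objection period, which began when newspaper notice is published on February 10, 2031) is April 4, 2031; February 22, 2031 is within that limit.
Step 7: 176 days after November 5, 2030 (when the application fee is paid) is April 30, 2031; May 6, 2031 misses that deadline by 6 days.
The analysis stops there.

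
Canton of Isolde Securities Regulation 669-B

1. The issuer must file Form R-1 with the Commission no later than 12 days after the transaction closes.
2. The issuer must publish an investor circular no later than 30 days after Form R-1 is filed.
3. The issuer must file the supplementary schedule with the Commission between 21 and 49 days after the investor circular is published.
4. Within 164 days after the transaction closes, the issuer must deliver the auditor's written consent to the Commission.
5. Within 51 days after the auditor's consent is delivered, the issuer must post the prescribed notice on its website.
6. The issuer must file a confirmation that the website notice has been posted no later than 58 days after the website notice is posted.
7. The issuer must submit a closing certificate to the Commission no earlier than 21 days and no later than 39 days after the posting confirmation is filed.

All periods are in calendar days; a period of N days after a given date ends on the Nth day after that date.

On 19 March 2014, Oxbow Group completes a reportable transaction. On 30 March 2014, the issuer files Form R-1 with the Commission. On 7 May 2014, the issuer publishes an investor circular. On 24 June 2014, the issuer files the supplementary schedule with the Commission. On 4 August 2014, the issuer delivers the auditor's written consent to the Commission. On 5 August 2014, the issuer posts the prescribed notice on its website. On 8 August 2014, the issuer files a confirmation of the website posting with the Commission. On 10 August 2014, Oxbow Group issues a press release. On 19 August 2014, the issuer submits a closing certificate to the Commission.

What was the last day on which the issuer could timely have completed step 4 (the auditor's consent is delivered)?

30 August 2014

Step 4 runs from 19 March 2014, when the transaction closes. 164 days after 19 March 2014 is 30 August 2014.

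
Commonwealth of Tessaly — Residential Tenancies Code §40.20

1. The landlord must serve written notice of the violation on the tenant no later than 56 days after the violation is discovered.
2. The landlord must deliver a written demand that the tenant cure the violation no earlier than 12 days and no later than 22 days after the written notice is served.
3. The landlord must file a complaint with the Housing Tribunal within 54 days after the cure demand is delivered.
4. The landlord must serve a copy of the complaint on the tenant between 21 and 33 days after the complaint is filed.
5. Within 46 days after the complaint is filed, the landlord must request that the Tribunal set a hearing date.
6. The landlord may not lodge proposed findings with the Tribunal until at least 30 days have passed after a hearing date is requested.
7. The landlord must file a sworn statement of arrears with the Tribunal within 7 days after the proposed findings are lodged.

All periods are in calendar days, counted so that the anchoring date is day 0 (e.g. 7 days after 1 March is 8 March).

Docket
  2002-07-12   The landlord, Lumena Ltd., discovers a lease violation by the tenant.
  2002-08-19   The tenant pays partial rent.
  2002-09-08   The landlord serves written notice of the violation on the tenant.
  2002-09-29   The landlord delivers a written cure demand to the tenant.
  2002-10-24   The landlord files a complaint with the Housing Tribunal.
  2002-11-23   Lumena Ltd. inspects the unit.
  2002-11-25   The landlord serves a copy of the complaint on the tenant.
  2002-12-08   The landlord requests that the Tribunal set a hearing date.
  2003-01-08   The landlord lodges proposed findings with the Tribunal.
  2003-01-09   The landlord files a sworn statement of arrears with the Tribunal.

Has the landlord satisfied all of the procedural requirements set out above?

Step 1: 56 days after 2002-07-12 (when the violation is discovered) is 2002-09-06; done 2002-09-08 — 2 days late.
Later steps need not be reached.

No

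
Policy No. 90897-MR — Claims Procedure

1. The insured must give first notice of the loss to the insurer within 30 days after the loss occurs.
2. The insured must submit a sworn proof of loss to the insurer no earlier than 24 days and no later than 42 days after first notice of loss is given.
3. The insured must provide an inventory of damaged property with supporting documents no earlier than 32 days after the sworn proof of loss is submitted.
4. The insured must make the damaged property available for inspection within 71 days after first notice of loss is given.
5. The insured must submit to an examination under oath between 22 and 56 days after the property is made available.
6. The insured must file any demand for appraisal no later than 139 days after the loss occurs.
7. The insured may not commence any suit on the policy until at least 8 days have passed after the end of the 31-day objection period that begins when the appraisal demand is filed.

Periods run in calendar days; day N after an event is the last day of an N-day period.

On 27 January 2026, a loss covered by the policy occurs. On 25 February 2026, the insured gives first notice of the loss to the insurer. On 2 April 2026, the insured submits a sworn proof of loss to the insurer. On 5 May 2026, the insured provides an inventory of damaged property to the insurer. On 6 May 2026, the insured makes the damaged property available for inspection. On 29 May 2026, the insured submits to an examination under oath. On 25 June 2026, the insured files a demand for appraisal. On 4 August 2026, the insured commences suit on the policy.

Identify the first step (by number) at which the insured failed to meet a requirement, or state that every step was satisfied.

Step 6

Step 1: 30 days after 27 January 2026 (when the loss occurs) is 26 February 2026; completed 25 February 2026, before the deadline.
Step 2: the window is 24–42 days after 25 February 2026 (when first notice of loss is given), so 21 March 2026 through 8 April 2026; done 2 April 2026, which is between those dates.
Step 3: the earliest permitted date is 32 days after 2 April 2026 (when the sworn proof of loss is submitted), i.e. 4 May 2026; 5 May 2026 is on or after that date.
Step 4: 71 days after 25 February 2026 (when first notice of loss is given) is 7 May 2026; completed 6 May 2026, before the deadline.
Step 5: the window is 22–56 days after 6 May 2026 (when the property is made available), so 28 May 2026 through 1 July 2026; done 29 May 2026, which is between those dates.
Step 6: 139 days after 27 January 2026 (when the loss occurs) is 15 June 2026; 25 June 2026 misses that deadline by 10 days.
No need to go further; step 6 was not satisfied.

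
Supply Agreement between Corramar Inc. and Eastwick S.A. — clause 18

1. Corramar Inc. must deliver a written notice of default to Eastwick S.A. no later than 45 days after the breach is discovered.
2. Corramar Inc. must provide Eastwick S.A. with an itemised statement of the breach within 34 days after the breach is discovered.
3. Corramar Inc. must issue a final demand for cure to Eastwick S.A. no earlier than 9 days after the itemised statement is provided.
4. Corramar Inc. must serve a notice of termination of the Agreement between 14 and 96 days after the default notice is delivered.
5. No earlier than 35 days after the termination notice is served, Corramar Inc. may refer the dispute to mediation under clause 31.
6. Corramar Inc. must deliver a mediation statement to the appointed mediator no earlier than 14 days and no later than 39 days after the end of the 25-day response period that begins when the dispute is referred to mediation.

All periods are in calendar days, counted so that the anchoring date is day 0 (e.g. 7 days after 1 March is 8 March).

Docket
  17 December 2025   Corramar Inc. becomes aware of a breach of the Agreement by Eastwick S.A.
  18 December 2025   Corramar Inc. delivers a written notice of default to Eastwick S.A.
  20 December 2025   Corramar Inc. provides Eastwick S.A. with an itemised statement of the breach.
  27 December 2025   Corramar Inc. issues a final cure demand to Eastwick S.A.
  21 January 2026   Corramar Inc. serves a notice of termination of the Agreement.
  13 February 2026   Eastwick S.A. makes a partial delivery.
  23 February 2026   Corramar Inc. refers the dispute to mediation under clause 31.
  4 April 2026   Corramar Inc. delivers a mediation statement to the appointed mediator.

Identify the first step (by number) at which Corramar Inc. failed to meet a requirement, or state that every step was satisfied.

Step 3

(1) due by 17 December 2025 + 45 days = 31 January 2026; completed 18 December 2025, before the deadline.
(2) due by 17 December 2025 + 34 days = 20 January 2026; done 20 December 2025 — timely.
(3) permitted from 20 December 2025 + 9 days = 29 December 2025 onward; acted on 27 December 2025, 2 days prematurely.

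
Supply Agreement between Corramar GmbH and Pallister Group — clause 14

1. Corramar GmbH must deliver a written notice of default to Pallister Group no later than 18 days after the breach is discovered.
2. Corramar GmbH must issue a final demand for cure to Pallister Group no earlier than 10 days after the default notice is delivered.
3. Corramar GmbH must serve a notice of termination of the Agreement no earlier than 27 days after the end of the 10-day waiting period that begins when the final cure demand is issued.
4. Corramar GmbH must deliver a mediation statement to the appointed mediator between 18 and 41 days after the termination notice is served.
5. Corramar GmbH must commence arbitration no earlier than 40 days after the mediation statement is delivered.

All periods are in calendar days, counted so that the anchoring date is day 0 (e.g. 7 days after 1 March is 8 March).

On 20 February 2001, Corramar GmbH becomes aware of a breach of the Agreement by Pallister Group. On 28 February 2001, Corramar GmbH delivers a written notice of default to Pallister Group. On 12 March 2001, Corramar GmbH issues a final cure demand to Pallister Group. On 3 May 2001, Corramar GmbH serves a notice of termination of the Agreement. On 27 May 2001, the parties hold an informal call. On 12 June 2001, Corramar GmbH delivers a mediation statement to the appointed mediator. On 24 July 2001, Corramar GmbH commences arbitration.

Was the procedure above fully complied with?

(1) due by 20 February 2001 + 18 days = 10 March 2001; 28 February 2001 is within that limit.
(2) permitted from 28 February 2001 + 10 days = 10 March 2001 onward; done 12 March 2001, after the minimum wait.
(3) permitted from 22 March 2001 + 27 days = 18 April 2001 onward; done 3 May 2001 — permitted.
(4) the permitted window runs from 3 May 2001 + 18 = 21 May 2001 to 3 May 2001 + 41 = 13 June 2001; done 12 June 2001 — within the window.
(5) permitted from 12 June 2001 + 40 days = 22 July 2001 onward; 24 July 2001 is on or after that date.

Yes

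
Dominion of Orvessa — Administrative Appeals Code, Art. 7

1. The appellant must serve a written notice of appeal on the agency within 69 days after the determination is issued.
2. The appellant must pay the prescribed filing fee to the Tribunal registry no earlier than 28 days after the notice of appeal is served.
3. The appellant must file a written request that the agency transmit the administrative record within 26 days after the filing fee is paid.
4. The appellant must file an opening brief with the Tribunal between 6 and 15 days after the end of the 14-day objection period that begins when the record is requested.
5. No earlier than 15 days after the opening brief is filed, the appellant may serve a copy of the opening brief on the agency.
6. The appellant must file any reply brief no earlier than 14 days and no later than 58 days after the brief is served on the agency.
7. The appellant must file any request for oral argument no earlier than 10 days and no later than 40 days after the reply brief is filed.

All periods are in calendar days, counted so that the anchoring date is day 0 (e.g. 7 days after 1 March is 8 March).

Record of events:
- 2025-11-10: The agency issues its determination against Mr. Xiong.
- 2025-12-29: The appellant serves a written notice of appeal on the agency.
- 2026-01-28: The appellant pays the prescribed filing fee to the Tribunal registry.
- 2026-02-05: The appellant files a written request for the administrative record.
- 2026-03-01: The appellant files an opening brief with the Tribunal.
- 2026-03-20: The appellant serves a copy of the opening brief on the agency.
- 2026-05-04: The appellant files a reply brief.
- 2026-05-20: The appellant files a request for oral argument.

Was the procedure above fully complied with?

Yes

Step 1 — counting 69 days from 2025-11-10 (when the determination is issued) gives a deadline of 2026-01-18; completed 2025-12-29, before the deadline.
Step 2 — must wait 28 days from 2025-12-29 (when the notice of appeal is served), so not before 2026-01-26; done 2026-01-28, after the minimum wait.
Step 3 — counting 26 days from 2026-01-28 (when the filing fee is paid) gives a deadline of 2026-02-23; completed 2026-02-05, before the deadline.
Step 4 — 6 and 15 days from 2026-02-19 (end of the 14-day objection period, which began when the record is requested on 2026-02-05) are 2026-02-25 and 2026-03-06 respectively; done 2026-03-01, which is between those dates.
Step 5 — must wait 15 days from 2026-03-01 (when the opening brief is filed), so not before 2026-03-16; done 2026-03-20, after the minimum wait.
Step 6 — 14 and 58 days from 2026-03-20 (when the brief is served on the agency) are 2026-04-03 and 2026-05-17 respectively; done 2026-05-04, which is between those dates.
Step 7 — 10 and 40 days from 2026-05-04 (when the reply brief is filed) are 2026-05-14 and 2026-06-13 respectively; 2026-05-20 falls inside that range.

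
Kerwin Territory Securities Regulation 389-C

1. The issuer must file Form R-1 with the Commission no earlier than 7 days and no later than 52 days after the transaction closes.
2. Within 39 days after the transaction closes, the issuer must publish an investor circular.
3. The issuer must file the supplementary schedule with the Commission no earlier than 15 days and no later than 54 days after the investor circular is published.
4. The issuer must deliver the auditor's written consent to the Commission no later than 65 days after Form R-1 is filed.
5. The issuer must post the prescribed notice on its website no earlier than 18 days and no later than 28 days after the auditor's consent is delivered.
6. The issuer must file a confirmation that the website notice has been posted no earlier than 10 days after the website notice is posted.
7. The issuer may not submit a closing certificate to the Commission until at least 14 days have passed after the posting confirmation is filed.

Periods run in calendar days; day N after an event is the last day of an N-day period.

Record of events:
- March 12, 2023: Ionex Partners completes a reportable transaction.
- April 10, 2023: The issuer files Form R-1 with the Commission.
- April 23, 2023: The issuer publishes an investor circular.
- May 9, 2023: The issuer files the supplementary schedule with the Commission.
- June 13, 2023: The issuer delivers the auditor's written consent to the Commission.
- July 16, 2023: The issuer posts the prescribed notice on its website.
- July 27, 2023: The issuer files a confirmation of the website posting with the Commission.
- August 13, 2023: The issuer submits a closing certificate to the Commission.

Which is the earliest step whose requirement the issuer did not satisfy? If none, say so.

(1) the permitted window runs from March 12, 2023 + 7 = March 19, 2023 to March 12, 2023 + 52 = May 3, 2023; April 10, 2023 falls inside that range.
(2) due by March 12, 2023 + 39 days = April 20, 2023; April 23, 2023 misses that deadline by 3 days.

Step 2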